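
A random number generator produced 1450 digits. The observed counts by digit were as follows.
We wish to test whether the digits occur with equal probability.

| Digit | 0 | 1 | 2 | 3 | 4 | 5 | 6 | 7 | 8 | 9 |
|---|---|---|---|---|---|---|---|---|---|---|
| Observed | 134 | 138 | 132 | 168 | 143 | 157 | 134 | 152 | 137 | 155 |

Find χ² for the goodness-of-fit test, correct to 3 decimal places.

9.310

Under H₀ each category has probability 1/10, so each expected count is 1450/10 = 145.
0: (134 − 145)²/145 = 121/145 = 0.8345
1: (138 − 145)²/145 = 49/145 = 0.3379
2: (132 − 145)²/145 = 169/145 = 1.1655
3: (168 − 145)²/145 = 529/145 = 3.6483
4: (143 − 145)²/145 = 4/145 = 0.0276
5: (157 − 145)²/145 = 144/145 = 0.9931
6: (134 − 145)²/145 = 121/145 = 0.8345
7: (152 − 145)²/145 = 49/145 = 0.3379
8: (137 − 145)²/145 = 64/145 = 0.4414
9: (155 − 145)²/145 = 100/145 = 0.6897
Sum = 9.310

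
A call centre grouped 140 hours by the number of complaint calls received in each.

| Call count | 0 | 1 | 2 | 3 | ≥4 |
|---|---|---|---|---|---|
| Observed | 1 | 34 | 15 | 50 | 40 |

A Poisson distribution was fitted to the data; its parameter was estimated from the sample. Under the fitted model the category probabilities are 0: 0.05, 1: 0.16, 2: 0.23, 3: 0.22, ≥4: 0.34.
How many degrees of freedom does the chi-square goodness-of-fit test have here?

There are k = 5 categories and 1 parameter estimated from the data, so df = 5 − 1 − 1 = 3.

3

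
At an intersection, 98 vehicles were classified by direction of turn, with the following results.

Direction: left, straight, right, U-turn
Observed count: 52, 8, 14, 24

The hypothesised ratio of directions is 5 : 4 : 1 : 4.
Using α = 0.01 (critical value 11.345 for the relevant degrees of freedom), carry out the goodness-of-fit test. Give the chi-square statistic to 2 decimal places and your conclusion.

30.11; reject

Ratio total = 14. Expected counts: 98×5/14 = 35, 98×4/14 = 28, 98×1/14 = 7, 98×4/14 = 28.
χ² = (52−35)²/35 + (8−28)²/28 + (14−7)²/7 + (24−28)²/28
   = 8.257 + 14.286 + 7.000 + 0.571
Sum = 30.11
df = 3. Since 30.11 > 11.345, we reject H₀.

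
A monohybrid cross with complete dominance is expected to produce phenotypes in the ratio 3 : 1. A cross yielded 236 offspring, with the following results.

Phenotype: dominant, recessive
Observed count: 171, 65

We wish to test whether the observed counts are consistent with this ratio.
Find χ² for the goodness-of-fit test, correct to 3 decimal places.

0.814

Ratio total = 4. Expected counts: 236×3/4 = 177, 236×1/4 = 59.
dominant: (171 − 177)²/177 = 36/177 = 0.2034
recessive: (65 − 59)²/59 = 36/59 = 0.6102
Sum = 0.814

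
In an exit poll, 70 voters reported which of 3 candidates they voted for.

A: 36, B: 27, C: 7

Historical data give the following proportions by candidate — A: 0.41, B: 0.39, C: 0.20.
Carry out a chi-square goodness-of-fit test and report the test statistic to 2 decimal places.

5.36

Expected counts E_i = n·p_i: 70×0.41 = 28.7, 70×0.39 = 27.3, 70×0.20 = 14.
cat         O        E   (O−E)²/E
A          36     28.7      1.857
B          27     27.3      0.003
C           7       14      3.500
Sum = 5.36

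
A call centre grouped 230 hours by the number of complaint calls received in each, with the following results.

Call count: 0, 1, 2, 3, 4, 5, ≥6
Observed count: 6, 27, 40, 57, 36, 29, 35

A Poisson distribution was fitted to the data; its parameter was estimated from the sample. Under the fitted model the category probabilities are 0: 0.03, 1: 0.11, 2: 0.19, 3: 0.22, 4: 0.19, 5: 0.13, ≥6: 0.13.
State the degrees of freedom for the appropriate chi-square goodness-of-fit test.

5

There are k = 7 categories and 1 parameter estimated from the data, so df = 7 − 1 − 1 = 5.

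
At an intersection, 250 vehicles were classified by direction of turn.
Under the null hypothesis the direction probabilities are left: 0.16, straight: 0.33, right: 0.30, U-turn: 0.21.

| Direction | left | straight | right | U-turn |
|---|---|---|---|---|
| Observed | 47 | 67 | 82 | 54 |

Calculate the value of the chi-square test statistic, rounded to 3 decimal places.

4.833

Expected counts E_i = n·p_i: 250×0.16 = 40, 250×0.33 = 82.5, 250×0.30 = 75, 250×0.21 = 52.5.
left: (47 − 40)²/40 = 49/40 = 1.2250
straight: (67 − 82.5)²/82.5 = 240.25/82.5 = 2.9121
right: (82 − 75)²/75 = 49/75 = 0.6533
U-turn: (54 − 52.5)²/52.5 = 2.25/52.5 = 0.0429
Sum = 4.833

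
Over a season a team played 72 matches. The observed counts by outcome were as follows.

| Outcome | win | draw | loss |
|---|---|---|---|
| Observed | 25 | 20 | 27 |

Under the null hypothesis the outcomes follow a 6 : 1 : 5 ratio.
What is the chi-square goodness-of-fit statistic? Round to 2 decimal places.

Ratio total = 12. Expected counts: 72×6/12 = 36, 72×1/12 = 6, 72×5/12 = 30.
χ² = (25−36)²/36 + (20−6)²/6 + (27−30)²/30
   = 3.361 + 32.667 + 0.300
Sum = 36.33

36.33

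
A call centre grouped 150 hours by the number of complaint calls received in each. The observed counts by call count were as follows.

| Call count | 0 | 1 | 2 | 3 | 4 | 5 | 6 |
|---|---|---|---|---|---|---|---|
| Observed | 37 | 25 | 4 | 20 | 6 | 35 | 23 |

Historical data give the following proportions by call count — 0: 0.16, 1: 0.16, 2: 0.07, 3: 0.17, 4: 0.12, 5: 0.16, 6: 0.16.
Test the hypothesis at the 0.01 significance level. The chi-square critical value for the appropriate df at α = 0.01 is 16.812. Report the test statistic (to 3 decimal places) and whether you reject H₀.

25.377; reject

Expected counts E_i = n·p_i: 150×0.16 = 24, 150×0.16 = 24, 150×0.07 = 10.5, 150×0.17 = 25.5, 150×0.12 = 18, 150×0.16 = 24, 150×0.16 = 24.
χ² = (37−24)²/24 + (25−24)²/24 + (4−10.5)²/10.5 + (20−25.5)²/25.5 + (6−18)²/18 + (35−24)²/24 + (23−24)²/24
   = 7.0417 + 0.0417 + 4.0238 + 1.1863 + 8.0000 + 5.0417 + 0.0417
Sum = 25.377
df = 6. Since 25.377 > 16.812, we reject H₀.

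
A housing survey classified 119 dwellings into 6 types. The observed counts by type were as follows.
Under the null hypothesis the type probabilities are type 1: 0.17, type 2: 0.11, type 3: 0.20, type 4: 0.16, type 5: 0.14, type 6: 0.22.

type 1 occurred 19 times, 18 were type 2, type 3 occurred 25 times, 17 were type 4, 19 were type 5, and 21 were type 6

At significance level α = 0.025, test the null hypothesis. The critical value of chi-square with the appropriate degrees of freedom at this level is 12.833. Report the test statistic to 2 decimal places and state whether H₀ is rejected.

3.55; do not reject

Expected counts E_i = n·p_i: 119×0.17 = 20.23, 119×0.11 = 13.09, 119×0.20 = 23.8, 119×0.16 = 19.04, 119×0.14 = 16.66, 119×0.22 = 26.18.
cat         O        E   (O−E)²/E
type 1     19    20.23      0.075
type 2     18    13.09      1.842
type 3     25     23.8      0.061
type 4     17    19.04      0.219
type 5     19    16.66      0.329
type 6     21    26.18      1.025
Sum = 3.55
df = 5. Since 3.55 < 12.833, we do not reject H₀.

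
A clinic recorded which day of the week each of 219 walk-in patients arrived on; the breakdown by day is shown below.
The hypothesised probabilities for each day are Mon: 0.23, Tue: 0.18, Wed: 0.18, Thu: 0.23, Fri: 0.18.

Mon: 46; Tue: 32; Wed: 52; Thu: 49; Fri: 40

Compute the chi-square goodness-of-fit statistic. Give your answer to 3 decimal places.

Expected counts E_i = n·p_i: 219×0.23 = 50.37, 219×0.18 = 39.42, 219×0.18 = 39.42, 219×0.23 = 50.37, 219×0.18 = 39.42.
cat         O        E   (O−E)²/E
Mon        46    50.37     0.3791
Tue        32    39.42     1.3967
Wed        52    39.42     4.0146
Thu        49    50.37     0.0373
Fri        40    39.42     0.0085
Sum = 5.836

5.836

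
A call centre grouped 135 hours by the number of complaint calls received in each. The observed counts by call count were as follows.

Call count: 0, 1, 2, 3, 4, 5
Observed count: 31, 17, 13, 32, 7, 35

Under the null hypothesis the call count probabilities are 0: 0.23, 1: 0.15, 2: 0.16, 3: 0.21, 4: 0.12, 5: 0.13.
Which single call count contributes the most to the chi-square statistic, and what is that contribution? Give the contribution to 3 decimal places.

5, 17.351

Expected counts E_i = n·p_i: 135×0.23 = 31.05, 135×0.15 = 20.25, 135×0.16 = 21.6, 135×0.21 = 28.35, 135×0.12 = 16.2, 135×0.13 = 17.55.
χ² = (31−31.05)²/31.05 + (17−20.25)²/20.25 + (13−21.6)²/21.6 + (32−28.35)²/28.35 + (7−16.2)²/16.2 + (35−17.55)²/17.55
   = 0.0001 + 0.5216 + 3.4241 + 0.4699 + 5.2247 + 17.3506
The largest term is for 5: 17.351.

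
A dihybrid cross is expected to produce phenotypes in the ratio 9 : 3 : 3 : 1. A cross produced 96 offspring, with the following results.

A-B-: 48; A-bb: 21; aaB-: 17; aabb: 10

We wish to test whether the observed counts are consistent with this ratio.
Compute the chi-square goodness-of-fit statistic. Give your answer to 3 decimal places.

3.889

Ratio total = 16. Expected counts: 96×9/16 = 54, 96×3/16 = 18, 96×3/16 = 18, 96×1/16 = 6.
χ² = (48−54)²/54 + (21−18)²/18 + (17−18)²/18 + (10−6)²/6
   = 0.6667 + 0.5000 + 0.0556 + 2.6667
Sum = 3.889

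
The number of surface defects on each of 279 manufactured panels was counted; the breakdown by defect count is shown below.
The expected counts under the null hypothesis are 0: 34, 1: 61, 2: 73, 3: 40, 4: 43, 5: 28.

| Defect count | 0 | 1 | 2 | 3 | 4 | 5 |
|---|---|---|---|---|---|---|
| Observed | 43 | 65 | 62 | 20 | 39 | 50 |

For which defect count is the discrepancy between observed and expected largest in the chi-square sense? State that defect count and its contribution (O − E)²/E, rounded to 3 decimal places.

χ² = (43−34)²/34 + (65−61)²/61 + (62−73)²/73 + (20−40)²/40 + (39−43)²/43 + (50−28)²/28
   = 2.3824 + 0.2623 + 1.6575 + 10.0000 + 0.3721 + 17.2857
The largest term is for 5: 17.286.

5, 17.286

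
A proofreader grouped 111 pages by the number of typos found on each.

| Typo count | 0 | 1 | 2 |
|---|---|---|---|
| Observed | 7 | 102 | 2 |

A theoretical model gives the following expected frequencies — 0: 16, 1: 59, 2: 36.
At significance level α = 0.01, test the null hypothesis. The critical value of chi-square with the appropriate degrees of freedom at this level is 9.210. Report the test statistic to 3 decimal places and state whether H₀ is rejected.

68.513; reject

cat         O        E   (O−E)²/E
0           7       16     5.0625
1         102       59    31.3390
2           2       36    32.1111
Sum = 68.513
df = 2. Since 68.513 > 9.210, we reject H₀.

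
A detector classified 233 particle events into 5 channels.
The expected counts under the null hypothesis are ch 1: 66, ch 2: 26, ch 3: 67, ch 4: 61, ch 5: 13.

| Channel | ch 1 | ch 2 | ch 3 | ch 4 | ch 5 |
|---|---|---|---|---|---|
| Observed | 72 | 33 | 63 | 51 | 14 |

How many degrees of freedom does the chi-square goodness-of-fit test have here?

4

There are k = 5 categories and no parameters were estimated from the data, so df = 5 − 1 = 4.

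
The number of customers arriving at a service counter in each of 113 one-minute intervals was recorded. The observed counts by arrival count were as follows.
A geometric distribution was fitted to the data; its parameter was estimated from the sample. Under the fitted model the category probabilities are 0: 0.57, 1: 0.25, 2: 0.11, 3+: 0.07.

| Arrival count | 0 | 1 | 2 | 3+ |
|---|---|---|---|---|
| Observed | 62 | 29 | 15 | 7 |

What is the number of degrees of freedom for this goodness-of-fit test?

2

There are k = 4 categories and 1 parameter estimated from the data, so df = 4 − 1 − 1 = 2.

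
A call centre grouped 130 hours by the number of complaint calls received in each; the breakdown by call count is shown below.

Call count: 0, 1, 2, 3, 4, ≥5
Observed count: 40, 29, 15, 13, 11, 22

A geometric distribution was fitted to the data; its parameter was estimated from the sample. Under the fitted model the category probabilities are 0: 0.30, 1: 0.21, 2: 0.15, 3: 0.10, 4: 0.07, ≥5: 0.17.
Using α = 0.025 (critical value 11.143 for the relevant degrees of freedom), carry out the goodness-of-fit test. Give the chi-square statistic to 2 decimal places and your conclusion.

1.57; do not reject

Expected counts E_i = n·p_i: 130×0.30 = 39, 130×0.21 = 27.3, 130×0.15 = 19.5, 130×0.10 = 13, 130×0.07 = 9.1, 130×0.17 = 22.1.
0: (40 − 39)²/39 = 1/39 = 0.026
1: (29 − 27.3)²/27.3 = 2.89/27.3 = 0.106
2: (15 − 19.5)²/19.5 = 20.25/19.5 = 1.038
3: (13 − 13)²/13 = 0/13 = 0.000
4: (11 − 9.1)²/9.1 = 3.61/9.1 = 0.397
≥5: (22 − 22.1)²/22.1 = 0.01/22.1 = 0.000
Sum = 1.57
df = 4. Since 1.57 < 11.143, we do not reject H₀.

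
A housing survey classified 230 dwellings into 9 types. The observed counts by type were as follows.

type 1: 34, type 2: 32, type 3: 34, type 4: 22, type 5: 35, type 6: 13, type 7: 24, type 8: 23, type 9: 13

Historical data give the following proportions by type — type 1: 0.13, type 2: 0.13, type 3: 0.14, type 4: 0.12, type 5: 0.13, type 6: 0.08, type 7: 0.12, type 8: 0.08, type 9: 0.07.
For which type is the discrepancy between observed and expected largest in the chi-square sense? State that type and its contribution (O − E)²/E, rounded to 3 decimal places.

Expected counts E_i = n·p_i: 230×0.13 = 29.9, 230×0.13 = 29.9, 230×0.14 = 32.2, 230×0.12 = 27.6, 230×0.13 = 29.9, 230×0.08 = 18.4, 230×0.12 = 27.6, 230×0.08 = 18.4, 230×0.07 = 16.1.
type 1: (34 − 29.9)²/29.9 = 16.81/29.9 = 0.5622
type 2: (32 − 29.9)²/29.9 = 4.41/29.9 = 0.1475
type 3: (34 − 32.2)²/32.2 = 3.24/32.2 = 0.1006
type 4: (22 − 27.6)²/27.6 = 31.36/27.6 = 1.1362
type 5: (35 − 29.9)²/29.9 = 26.01/29.9 = 0.8699
type 6: (13 − 18.4)²/18.4 = 29.16/18.4 = 1.5848
type 7: (24 − 27.6)²/27.6 = 12.96/27.6 = 0.4696
type 8: (23 − 18.4)²/18.4 = 21.16/18.4 = 1.1500
type 9: (13 − 16.1)²/16.1 = 9.61/16.1 = 0.5969
The largest term is for type 6: 1.585.

type 6, 1.585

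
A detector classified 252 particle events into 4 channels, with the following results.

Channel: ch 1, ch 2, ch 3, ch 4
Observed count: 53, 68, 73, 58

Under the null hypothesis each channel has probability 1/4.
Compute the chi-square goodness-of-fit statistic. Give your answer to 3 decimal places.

Expected count for each of the 4 categories: 252/4 = 63.
ch 1: (53 − 63)²/63 = 100/63 = 1.5873
ch 2: (68 − 63)²/63 = 25/63 = 0.3968
ch 3: (73 − 63)²/63 = 100/63 = 1.5873
ch 4: (58 − 63)²/63 = 25/63 = 0.3968
Sum = 3.968

3.968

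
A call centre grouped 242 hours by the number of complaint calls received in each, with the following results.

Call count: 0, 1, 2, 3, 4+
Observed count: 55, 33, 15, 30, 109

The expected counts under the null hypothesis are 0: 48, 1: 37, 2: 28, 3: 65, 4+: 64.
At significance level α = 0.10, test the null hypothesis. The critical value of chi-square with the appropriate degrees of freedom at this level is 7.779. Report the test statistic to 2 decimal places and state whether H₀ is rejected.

cat         O        E   (O−E)²/E
0          55       48      1.021
1          33       37      0.432
2          15       28      6.036
3          30       65     18.846
4+        109       64     31.641
Sum = 57.98
df = 4. Since 57.98 > 7.779, we reject H₀.

57.98; reject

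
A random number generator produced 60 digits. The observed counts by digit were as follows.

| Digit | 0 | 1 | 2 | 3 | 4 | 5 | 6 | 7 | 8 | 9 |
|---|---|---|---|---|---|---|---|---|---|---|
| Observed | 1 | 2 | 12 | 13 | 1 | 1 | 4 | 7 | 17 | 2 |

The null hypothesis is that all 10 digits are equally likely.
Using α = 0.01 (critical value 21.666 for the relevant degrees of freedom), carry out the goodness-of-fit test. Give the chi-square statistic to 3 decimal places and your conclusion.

53.000; reject

Expected count for each of the 10 categories: 60/10 = 6.
cat         O        E   (O−E)²/E
0           1        6     4.1667
1           2        6     2.6667
2          12        6     6.0000
3          13        6     8.1667
4           1        6     4.1667
5           1        6     4.1667
6           4        6     0.6667
7           7        6     0.1667
8          17        6    20.1667
9           2        6     2.6667
Sum = 53.000
df = 9. Since 53.000 > 21.666, we reject H₀.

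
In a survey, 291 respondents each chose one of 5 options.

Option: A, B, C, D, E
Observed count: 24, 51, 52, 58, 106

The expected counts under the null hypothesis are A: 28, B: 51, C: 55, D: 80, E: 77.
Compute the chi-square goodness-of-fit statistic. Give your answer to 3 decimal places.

A: (24 − 28)²/28 = 16/28 = 0.5714
B: (51 − 51)²/51 = 0/51 = 0.0000
C: (52 − 55)²/55 = 9/55 = 0.1636
D: (58 − 80)²/80 = 484/80 = 6.0500
E: (106 − 77)²/77 = 841/77 = 10.9221
Sum = 17.707

17.707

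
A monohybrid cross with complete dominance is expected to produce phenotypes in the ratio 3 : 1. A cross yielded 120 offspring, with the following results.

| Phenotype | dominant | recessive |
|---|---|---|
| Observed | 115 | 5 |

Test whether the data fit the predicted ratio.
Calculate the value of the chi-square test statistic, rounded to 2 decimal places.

Ratio total = 4. Expected counts: 120×3/4 = 90, 120×1/4 = 30.
dominant: (115 − 90)²/90 = 625/90 = 6.944
recessive: (5 − 30)²/30 = 625/30 = 20.833
Sum = 27.78

27.78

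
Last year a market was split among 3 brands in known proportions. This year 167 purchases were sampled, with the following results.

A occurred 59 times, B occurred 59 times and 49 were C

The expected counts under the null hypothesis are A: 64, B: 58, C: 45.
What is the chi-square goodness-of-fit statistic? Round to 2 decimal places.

A: (59 − 64)²/64 = 25/64 = 0.391
B: (59 − 58)²/58 = 1/58 = 0.017
C: (49 − 45)²/45 = 16/45 = 0.356
Sum = 0.76

0.76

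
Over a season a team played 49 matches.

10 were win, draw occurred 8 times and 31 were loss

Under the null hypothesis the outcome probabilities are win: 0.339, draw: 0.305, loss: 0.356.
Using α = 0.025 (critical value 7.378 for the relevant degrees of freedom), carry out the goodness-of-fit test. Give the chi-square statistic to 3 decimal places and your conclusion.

16.393; reject

Expected counts E_i = n·p_i: 49×0.339 = 16.611, 49×0.305 = 14.945, 49×0.356 = 17.444.
win: (10 − 16.611)²/16.611 = 43.705321/16.611 = 2.6311
draw: (8 − 14.945)²/14.945 = 48.233025/14.945 = 3.2274
loss: (31 − 17.444)²/17.444 = 183.765136/17.444 = 10.5346
Sum = 16.393
df = 2. Since 16.393 > 7.378, we reject H₀.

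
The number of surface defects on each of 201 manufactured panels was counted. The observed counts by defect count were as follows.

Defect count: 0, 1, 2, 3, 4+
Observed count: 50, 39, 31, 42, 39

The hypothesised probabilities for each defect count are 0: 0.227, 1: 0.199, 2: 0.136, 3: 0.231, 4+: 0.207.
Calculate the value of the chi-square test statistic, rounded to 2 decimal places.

Expected counts E_i = n·p_i: 201×0.227 = 45.627, 201×0.199 = 39.999, 201×0.136 = 27.336, 201×0.231 = 46.431, 201×0.207 = 41.607.
0: (50 − 45.627)²/45.627 = 19.123129/45.627 = 0.419
1: (39 − 39.999)²/39.999 = 0.998001/39.999 = 0.025
2: (31 − 27.336)²/27.336 = 13.424896/27.336 = 0.491
3: (42 − 46.431)²/46.431 = 19.633761/46.431 = 0.423
4+: (39 − 41.607)²/41.607 = 6.796449/41.607 = 0.163
Sum = 1.52

1.52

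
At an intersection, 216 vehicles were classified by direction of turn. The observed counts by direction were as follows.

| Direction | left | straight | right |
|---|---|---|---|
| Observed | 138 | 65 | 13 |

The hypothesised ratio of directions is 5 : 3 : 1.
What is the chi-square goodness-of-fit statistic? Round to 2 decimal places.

Ratio total = 9. Expected counts: 216×5/9 = 120, 216×3/9 = 72, 216×1/9 = 24.
left: (138 − 120)²/120 = 324/120 = 2.700
straight: (65 − 72)²/72 = 49/72 = 0.681
right: (13 − 24)²/24 = 121/24 = 5.042
Sum = 8.42

8.42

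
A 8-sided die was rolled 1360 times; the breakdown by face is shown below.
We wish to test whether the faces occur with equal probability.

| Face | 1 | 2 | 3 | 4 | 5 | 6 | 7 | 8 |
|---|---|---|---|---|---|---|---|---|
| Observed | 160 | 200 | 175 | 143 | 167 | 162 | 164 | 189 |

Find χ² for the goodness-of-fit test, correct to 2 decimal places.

Expected count for each of the 8 categories: 1360/8 = 170.
χ² = (160−170)²/170 + (200−170)²/170 + (175−170)²/170 + (143−170)²/170 + (167−170)²/170 + (162−170)²/170 + (164−170)²/170 + (189−170)²/170
   = 0.588 + 5.294 + 0.147 + 4.288 + 0.053 + 0.376 + 0.212 + 2.124
Sum = 13.08

13.08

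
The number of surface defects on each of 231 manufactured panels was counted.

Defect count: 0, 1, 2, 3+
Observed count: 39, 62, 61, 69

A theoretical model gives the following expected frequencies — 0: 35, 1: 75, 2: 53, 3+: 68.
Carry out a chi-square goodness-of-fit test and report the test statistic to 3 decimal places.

3.933

cat         O        E   (O−E)²/E
0          39       35     0.4571
1          62       75     2.2533
2          61       53     1.2075
3+         69       68     0.0147
Sum = 3.933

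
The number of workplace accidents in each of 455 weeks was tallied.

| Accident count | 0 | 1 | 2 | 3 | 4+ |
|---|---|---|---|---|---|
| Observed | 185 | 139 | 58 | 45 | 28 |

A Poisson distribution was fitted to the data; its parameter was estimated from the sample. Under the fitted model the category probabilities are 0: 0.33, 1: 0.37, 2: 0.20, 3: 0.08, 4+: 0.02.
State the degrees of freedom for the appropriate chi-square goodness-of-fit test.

3

There are k = 5 categories and 1 parameter estimated from the data, so df = 5 − 1 − 1 = 3.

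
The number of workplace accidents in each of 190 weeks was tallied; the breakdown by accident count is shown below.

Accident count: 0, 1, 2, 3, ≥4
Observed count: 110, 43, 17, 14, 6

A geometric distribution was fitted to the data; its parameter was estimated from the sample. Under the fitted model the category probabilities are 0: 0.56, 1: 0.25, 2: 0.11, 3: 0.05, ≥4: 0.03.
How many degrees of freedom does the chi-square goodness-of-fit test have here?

3

There are k = 5 categories and 1 parameter estimated from the data, so df = 5 − 1 − 1 = 3.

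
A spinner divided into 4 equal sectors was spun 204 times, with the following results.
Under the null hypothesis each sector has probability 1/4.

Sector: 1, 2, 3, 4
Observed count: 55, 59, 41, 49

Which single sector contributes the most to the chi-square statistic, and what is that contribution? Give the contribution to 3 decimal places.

3, 1.961

Under H₀ each category has probability 1/4, so each expected count is 204/4 = 51.
1: (55 − 51)²/51 = 16/51 = 0.3137
2: (59 − 51)²/51 = 64/51 = 1.2549
3: (41 − 51)²/51 = 100/51 = 1.9608
4: (49 − 51)²/51 = 4/51 = 0.0784
The largest term is for 3: 1.961.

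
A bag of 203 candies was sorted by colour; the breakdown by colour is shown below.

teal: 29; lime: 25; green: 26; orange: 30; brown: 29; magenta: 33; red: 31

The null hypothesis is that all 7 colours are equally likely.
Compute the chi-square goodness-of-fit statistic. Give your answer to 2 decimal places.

1.59

Expected count for each of the 7 categories: 203/7 = 29.
teal: (29 − 29)²/29 = 0/29 = 0.000
lime: (25 − 29)²/29 = 16/29 = 0.552
green: (26 − 29)²/29 = 9/29 = 0.310
orange: (30 − 29)²/29 = 1/29 = 0.034
brown: (29 − 29)²/29 = 0/29 = 0.000
magenta: (33 − 29)²/29 = 16/29 = 0.552
red: (31 − 29)²/29 = 4/29 = 0.138
Sum = 1.59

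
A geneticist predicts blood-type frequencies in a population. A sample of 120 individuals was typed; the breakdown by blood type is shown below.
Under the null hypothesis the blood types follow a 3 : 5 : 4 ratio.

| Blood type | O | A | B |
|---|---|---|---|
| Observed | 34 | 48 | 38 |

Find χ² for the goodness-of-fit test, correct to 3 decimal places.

Ratio total = 12. Expected counts: 120×3/12 = 30, 120×5/12 = 50, 120×4/12 = 40.
χ² = (34−30)²/30 + (48−50)²/50 + (38−40)²/40
   = 0.5333 + 0.0800 + 0.1000
Sum = 0.713

0.713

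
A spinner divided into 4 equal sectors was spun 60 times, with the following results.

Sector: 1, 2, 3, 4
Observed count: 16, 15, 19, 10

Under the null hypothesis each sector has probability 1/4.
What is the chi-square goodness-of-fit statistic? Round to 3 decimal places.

2.800

Under H₀ each category has probability 1/4, so each expected count is 60/4 = 15.
1: (16 − 15)²/15 = 1/15 = 0.0667
2: (15 − 15)²/15 = 0/15 = 0.0000
3: (19 − 15)²/15 = 16/15 = 1.0667
4: (10 − 15)²/15 = 25/15 = 1.6667
Sum = 2.800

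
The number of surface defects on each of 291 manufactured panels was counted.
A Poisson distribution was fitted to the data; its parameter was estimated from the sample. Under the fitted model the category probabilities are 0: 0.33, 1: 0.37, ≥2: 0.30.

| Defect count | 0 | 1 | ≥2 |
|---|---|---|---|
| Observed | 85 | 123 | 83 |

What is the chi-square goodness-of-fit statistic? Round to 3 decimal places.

Expected counts E_i = n·p_i: 291×0.33 = 96.03, 291×0.37 = 107.67, 291×0.30 = 87.3.
0: (85 − 96.03)²/96.03 = 121.6609/96.03 = 1.2669
1: (123 − 107.67)²/107.67 = 235.0089/107.67 = 2.1827
≥2: (83 − 87.3)²/87.3 = 18.49/87.3 = 0.2118
Sum = 3.661

3.661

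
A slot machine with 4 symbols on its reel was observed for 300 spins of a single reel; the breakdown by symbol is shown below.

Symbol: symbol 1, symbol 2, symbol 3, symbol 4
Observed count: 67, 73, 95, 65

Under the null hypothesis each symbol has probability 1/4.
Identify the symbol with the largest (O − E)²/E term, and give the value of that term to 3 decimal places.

symbol 3, 5.333

Expected count for each of the 4 categories: 300/4 = 75.
χ² = (67−75)²/75 + (73−75)²/75 + (95−75)²/75 + (65−75)²/75
   = 0.8533 + 0.0533 + 5.3333 + 1.3333
The largest term is for symbol 3: 5.333.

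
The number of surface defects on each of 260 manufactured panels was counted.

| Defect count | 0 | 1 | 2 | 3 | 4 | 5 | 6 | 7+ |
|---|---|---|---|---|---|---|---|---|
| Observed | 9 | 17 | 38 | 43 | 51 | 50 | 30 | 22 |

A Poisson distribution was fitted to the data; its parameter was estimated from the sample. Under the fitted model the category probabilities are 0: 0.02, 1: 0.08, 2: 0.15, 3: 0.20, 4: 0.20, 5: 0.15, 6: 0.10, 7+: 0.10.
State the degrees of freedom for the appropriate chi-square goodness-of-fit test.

6

There are k = 8 categories and 1 parameter estimated from the data, so df = 8 − 1 − 1 = 6.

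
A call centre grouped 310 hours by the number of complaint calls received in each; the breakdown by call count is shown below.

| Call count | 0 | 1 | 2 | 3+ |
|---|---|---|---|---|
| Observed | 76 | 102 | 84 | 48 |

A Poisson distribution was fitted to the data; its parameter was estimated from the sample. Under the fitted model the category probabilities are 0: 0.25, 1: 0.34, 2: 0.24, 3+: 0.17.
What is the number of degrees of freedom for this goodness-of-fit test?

There are k = 4 categories and 1 parameter estimated from the data, so df = 4 − 1 − 1 = 2.

2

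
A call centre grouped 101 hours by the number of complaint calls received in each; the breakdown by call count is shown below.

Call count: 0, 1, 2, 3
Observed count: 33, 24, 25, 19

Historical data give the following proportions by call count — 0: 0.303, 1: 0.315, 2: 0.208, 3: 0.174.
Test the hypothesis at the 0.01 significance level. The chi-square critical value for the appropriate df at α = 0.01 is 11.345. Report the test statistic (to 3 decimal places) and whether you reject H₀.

Expected counts E_i = n·p_i: 101×0.303 = 30.603, 101×0.315 = 31.815, 101×0.208 = 21.008, 101×0.174 = 17.574.
cat         O        E   (O−E)²/E
0          33   30.603     0.1877
1          24   31.815     1.9197
2          25   21.008     0.7586
3          19   17.574     0.1157
Sum = 2.982
df = 3. Since 2.982 < 11.345, we do not reject H₀.

2.982; do not reject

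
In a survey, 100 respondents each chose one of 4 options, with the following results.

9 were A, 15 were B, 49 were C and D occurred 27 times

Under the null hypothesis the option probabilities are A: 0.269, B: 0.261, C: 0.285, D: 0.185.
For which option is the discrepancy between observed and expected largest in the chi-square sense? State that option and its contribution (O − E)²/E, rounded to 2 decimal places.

Expected counts E_i = n·p_i: 100×0.269 = 26.9, 100×0.261 = 26.1, 100×0.285 = 28.5, 100×0.185 = 18.5.
cat         O        E   (O−E)²/E
A           9     26.9     11.911
B          15     26.1      4.721
C          49     28.5     14.746
D          27     18.5      3.905
The largest term is for C: 14.75.

C, 14.75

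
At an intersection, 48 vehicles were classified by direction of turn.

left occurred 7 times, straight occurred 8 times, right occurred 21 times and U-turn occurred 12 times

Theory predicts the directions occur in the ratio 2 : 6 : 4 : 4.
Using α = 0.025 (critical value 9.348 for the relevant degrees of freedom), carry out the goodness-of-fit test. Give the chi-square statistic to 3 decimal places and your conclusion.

12.472; reject

Ratio total = 16. Expected counts: 48×2/16 = 6, 48×6/16 = 18, 48×4/16 = 12, 48×4/16 = 12.
left: (7 − 6)²/6 = 1/6 = 0.1667
straight: (8 − 18)²/18 = 100/18 = 5.5556
right: (21 − 12)²/12 = 81/12 = 6.7500
U-turn: (12 − 12)²/12 = 0/12 = 0.0000
Sum = 12.472
df = 3. Since 12.472 > 9.348, we reject H₀.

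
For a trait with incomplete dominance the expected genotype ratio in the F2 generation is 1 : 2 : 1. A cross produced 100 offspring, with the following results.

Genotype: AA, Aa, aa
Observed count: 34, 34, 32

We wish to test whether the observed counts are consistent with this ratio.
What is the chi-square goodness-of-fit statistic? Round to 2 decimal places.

Ratio total = 4. Expected counts: 100×1/4 = 25, 100×2/4 = 50, 100×1/4 = 25.
AA: (34 − 25)²/25 = 81/25 = 3.240
Aa: (34 − 50)²/50 = 256/50 = 5.120
aa: (32 − 25)²/25 = 49/25 = 1.960
Sum = 10.32

10.32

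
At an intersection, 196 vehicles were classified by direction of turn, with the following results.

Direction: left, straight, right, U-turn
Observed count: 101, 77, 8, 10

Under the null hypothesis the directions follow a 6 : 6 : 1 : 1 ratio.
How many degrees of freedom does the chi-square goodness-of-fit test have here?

There are k = 4 categories and no parameters were estimated from the data, so df = 4 − 1 = 3.

3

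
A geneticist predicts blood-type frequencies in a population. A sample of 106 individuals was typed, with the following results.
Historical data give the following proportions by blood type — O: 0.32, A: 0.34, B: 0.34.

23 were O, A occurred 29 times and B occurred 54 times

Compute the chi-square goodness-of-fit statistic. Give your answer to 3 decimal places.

Expected counts E_i = n·p_i: 106×0.32 = 33.92, 106×0.34 = 36.04, 106×0.34 = 36.04.
cat         O        E   (O−E)²/E
O          23    33.92     3.5155
A          29    36.04     1.3752
B          54    36.04     8.9501
Sum = 13.841

13.841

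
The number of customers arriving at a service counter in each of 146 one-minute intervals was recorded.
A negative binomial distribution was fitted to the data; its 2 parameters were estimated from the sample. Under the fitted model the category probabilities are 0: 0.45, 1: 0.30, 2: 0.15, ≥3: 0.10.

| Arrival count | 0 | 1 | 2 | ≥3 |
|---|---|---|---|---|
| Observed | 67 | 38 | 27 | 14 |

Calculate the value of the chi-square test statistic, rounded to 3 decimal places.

Expected counts E_i = n·p_i: 146×0.45 = 65.7, 146×0.30 = 43.8, 146×0.15 = 21.9, 146×0.10 = 14.6.
cat         O        E   (O−E)²/E
0          67     65.7     0.0257
1          38     43.8     0.7680
2          27     21.9     1.1877
≥3         14     14.6     0.0247
Sum = 2.006

2.006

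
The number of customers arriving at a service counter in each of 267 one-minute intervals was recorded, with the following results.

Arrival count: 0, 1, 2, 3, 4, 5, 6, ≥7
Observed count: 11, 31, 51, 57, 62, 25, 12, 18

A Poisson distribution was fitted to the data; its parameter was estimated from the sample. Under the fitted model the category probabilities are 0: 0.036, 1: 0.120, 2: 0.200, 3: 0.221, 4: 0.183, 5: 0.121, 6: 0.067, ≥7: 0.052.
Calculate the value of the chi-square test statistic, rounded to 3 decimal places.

Expected counts E_i = n·p_i: 267×0.036 = 9.612, 267×0.120 = 32.04, 267×0.200 = 53.4, 267×0.221 = 59.007, 267×0.183 = 48.861, 267×0.121 = 32.307, 267×0.067 = 17.889, 267×0.052 = 13.884.
0: (11 − 9.612)²/9.612 = 1.926544/9.612 = 0.2004
1: (31 − 32.04)²/32.04 = 1.0816/32.04 = 0.0338
2: (51 − 53.4)²/53.4 = 5.76/53.4 = 0.1079
3: (57 − 59.007)²/59.007 = 4.028049/59.007 = 0.0683
4: (62 − 48.861)²/48.861 = 172.633321/48.861 = 3.5332
5: (25 − 32.307)²/32.307 = 53.392249/32.307 = 1.6527
6: (12 − 17.889)²/17.889 = 34.680321/17.889 = 1.9386
≥7: (18 − 13.884)²/13.884 = 16.941456/13.884 = 1.2202
Sum = 8.755

8.755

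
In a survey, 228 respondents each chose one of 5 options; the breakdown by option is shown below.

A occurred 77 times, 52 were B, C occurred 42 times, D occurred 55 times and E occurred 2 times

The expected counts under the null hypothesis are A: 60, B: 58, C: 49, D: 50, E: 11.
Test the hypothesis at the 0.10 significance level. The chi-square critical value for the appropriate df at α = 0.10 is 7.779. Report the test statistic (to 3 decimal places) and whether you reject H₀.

χ² = (77−60)²/60 + (52−58)²/58 + (42−49)²/49 + (55−50)²/50 + (2−11)²/11
   = 4.8167 + 0.6207 + 1.0000 + 0.5000 + 7.3636
Sum = 14.301
df = 4. Since 14.301 > 7.779, we reject H₀.

14.301; reject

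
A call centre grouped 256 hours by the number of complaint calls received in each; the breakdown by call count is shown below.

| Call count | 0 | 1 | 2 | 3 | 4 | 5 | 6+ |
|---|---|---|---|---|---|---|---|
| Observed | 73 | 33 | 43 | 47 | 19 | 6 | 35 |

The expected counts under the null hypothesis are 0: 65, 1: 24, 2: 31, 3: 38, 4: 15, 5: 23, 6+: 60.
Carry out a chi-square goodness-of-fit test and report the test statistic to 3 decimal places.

35.185

cat         O        E   (O−E)²/E
0          73       65     0.9846
1          33       24     3.3750
2          43       31     4.6452
3          47       38     2.1316
4          19       15     1.0667
5           6       23    12.5652
6+         35       60    10.4167
Sum = 35.185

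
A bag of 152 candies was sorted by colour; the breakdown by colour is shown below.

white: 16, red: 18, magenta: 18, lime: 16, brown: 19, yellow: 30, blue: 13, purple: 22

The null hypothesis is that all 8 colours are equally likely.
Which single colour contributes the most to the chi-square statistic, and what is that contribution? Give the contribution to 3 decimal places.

Expected count for each of the 8 categories: 152/8 = 19.
cat          O        E   (O−E)²/E
white       16       19     0.4737
red         18       19     0.0526
magenta     18       19     0.0526
lime        16       19     0.4737
brown       19       19     0.0000
yellow      30       19     6.3684
blue        13       19     1.8947
purple      22       19     0.4737
The largest term is for yellow: 6.368.

yellow, 6.368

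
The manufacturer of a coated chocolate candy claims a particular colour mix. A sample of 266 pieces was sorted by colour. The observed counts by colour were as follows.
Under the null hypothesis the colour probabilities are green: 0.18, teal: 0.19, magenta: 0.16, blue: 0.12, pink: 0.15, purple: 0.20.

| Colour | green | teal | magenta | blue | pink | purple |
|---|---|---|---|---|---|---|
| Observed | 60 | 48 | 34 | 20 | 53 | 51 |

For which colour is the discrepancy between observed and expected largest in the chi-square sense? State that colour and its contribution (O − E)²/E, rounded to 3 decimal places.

Expected counts E_i = n·p_i: 266×0.18 = 47.88, 266×0.19 = 50.54, 266×0.16 = 42.56, 266×0.12 = 31.92, 266×0.15 = 39.9, 266×0.20 = 53.2.
cat          O        E   (O−E)²/E
green       60    47.88     3.0680
teal        48    50.54     0.1277
magenta     34    42.56     1.7217
blue        20    31.92     4.4513
pink        53     39.9     4.3010
purple      51     53.2     0.0910
The largest term is for blue: 4.451.

blue, 4.451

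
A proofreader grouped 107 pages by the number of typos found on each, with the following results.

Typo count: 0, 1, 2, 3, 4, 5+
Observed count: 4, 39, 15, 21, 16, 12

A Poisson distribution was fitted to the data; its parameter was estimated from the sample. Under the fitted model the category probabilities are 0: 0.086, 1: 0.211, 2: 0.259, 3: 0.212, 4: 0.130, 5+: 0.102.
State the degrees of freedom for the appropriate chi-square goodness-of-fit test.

There are k = 6 categories and 1 parameter estimated from the data, so df = 6 − 1 − 1 = 4.

4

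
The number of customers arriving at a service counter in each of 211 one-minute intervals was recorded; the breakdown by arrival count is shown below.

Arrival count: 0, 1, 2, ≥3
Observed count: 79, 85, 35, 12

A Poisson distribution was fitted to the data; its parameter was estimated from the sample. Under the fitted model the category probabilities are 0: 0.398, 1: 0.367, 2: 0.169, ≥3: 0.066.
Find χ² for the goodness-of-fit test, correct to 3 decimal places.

1.312

Expected counts E_i = n·p_i: 211×0.398 = 83.978, 211×0.367 = 77.437, 211×0.169 = 35.659, 211×0.066 = 13.926.
0: (79 − 83.978)²/83.978 = 24.780484/83.978 = 0.2951
1: (85 − 77.437)²/77.437 = 57.198969/77.437 = 0.7387
2: (35 − 35.659)²/35.659 = 0.434281/35.659 = 0.0122
≥3: (12 − 13.926)²/13.926 = 3.709476/13.926 = 0.2664
Sum = 1.312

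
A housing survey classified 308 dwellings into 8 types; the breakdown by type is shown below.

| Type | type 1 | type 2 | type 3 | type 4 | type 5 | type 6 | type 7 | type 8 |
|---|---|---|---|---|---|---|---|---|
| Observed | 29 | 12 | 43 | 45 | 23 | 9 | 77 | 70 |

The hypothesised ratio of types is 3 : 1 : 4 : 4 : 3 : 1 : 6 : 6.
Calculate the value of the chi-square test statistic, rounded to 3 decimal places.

6.091

Ratio total = 28. Expected counts: 308×3/28 = 33, 308×1/28 = 11, 308×4/28 = 44, 308×4/28 = 44, 308×3/28 = 33, 308×1/28 = 11, 308×6/28 = 66, 308×6/28 = 66.
χ² = (29−33)²/33 + (12−11)²/11 + (43−44)²/44 + (45−44)²/44 + (23−33)²/33 + (9−11)²/11 + (77−66)²/66 + (70−66)²/66
   = 0.4848 + 0.0909 + 0.0227 + 0.0227 + 3.0303 + 0.3636 + 1.8333 + 0.2424
Sum = 6.091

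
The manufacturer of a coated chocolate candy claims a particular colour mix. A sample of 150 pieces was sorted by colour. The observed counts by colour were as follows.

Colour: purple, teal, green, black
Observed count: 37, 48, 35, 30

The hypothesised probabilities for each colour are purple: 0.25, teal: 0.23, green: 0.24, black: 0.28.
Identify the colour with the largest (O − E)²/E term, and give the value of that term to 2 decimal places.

Expected counts E_i = n·p_i: 150×0.25 = 37.5, 150×0.23 = 34.5, 150×0.24 = 36, 150×0.28 = 42.
purple: (37 − 37.5)²/37.5 = 0.25/37.5 = 0.007
teal: (48 − 34.5)²/34.5 = 182.25/34.5 = 5.283
green: (35 − 36)²/36 = 1/36 = 0.028
black: (30 − 42)²/42 = 144/42 = 3.429
The largest term is for teal: 5.28.

teal, 5.28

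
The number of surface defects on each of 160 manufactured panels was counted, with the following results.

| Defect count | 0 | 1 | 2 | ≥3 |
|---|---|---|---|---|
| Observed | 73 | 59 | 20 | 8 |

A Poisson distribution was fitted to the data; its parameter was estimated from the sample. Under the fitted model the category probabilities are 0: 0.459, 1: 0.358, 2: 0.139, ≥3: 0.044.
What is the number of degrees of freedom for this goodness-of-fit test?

There are k = 4 categories and 1 parameter estimated from the data, so df = 4 − 1 − 1 = 2.

2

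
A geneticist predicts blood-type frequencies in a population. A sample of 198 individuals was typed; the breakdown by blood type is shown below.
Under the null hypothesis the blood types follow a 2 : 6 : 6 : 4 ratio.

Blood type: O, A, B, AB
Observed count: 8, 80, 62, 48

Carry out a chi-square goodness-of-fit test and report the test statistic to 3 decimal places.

Ratio total = 18. Expected counts: 198×2/18 = 22, 198×6/18 = 66, 198×6/18 = 66, 198×4/18 = 44.
cat         O        E   (O−E)²/E
O           8       22     8.9091
A          80       66     2.9697
B          62       66     0.2424
AB         48       44     0.3636
Sum = 12.485

12.485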